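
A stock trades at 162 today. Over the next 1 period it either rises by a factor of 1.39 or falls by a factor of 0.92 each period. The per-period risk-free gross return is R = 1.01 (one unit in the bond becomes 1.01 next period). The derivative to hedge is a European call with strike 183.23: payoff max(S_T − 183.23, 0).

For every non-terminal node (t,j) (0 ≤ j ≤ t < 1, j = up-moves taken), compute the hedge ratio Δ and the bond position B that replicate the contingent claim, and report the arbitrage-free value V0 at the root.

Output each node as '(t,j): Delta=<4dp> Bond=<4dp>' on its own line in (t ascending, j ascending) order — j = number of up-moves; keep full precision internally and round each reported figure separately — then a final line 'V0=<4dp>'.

Risk-neutral probability p* = (R−d)/(u−d) = (1.01−0.92)/(1.39−0.92) = 0.1915.
Terminal values V(1,·): V(1,0)=0.0000, V(1,1)=41.9500
(0,0): S=162.0000. Δ = (V_up−V_dn)/(S_up−S_dn) = (41.9500−0.0000)/(225.1800−149.0400) = 0.5510. V = [p*·41.9500 + (1−p*)·0.0000]/1.01 = 7.9534. B = V − Δ·S = -81.3019.
Root portfolio cost Δ·162+B reproduces V0=7.9534.

(0,0): Delta=0.5510 Bond=-81.3019
V0=7.9534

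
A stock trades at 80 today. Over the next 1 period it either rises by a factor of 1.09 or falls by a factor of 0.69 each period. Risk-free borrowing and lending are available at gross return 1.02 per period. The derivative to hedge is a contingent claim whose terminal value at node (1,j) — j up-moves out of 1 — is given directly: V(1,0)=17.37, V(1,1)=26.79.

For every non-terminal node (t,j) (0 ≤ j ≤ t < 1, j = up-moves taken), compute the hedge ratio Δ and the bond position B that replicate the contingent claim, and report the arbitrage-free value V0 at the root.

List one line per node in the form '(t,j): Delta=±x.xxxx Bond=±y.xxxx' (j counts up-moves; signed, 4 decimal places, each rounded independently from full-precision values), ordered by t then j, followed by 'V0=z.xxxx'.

The replicating-portfolio and risk-neutral prices coincide; use p* = (1.02−0.69)/(1.09−0.69) = 0.8250 for the latter.
Payoff layer (t=1): V(1,0)=17.3700, V(1,1)=26.7900
Node (0,0) S=80.0000: V=(p*·26.7900+(1−p*)·17.3700)/1.02=24.6485; Δ=(26.7900−17.3700)/(87.2000−55.2000)=0.2944; B=V−Δ·S=1.0985
Check: Δ(0,0)·S0 + B(0,0) = 24.6485 = V0.

(0,0): Delta=0.2944 Bond=1.0985
V0=24.6485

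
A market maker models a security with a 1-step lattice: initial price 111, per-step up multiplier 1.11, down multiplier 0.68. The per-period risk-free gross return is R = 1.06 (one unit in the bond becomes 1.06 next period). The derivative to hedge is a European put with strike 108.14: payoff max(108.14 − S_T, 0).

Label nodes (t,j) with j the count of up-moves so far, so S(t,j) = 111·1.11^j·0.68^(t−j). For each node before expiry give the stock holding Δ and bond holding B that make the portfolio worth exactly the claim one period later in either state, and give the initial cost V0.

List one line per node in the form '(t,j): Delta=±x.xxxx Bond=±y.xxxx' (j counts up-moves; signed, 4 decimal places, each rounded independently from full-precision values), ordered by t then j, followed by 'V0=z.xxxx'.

(0,0): Delta=-0.6843 Bond=79.5362
V0=3.5827

Under the risk-neutral measure, an up-move has probability p* = (R−d)/(u−d) = 0.8837 and values discount at R = 1.06.
Terminal values V(1,·): V(1,0)=32.6600, V(1,1)=0.0000
  t=0,j=0: stock 111.0000 → up 123.2100 (V=0.0000), down 75.4800 (V=32.6600). Price 3.5827; hedge Δ=-0.6843, bond B=79.5362.
The time-0 hedge costs 3.5827, which is the no-arbitrage price.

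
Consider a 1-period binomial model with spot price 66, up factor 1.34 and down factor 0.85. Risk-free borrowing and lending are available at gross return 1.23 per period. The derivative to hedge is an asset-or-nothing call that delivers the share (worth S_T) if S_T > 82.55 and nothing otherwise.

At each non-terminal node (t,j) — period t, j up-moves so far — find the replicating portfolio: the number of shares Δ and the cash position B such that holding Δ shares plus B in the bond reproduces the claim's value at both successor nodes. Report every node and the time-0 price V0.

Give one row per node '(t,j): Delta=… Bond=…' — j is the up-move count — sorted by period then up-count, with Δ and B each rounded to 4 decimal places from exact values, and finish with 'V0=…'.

(0,0): Delta=2.7347 Bond=-124.7287
V0=55.7611

The replicating-portfolio and risk-neutral prices coincide; use p* = (1.23−0.85)/(1.34−0.85) = 0.7755 for the latter.
Terminal payoffs: V(1,0)=0.0000, V(1,1)=88.4400
Node (0,0) S=66.0000: V=(p*·88.4400+(1−p*)·0.0000)/1.23=55.7611; Δ=(88.4400−0.0000)/(88.4400−56.1000)=2.7347; B=V−Δ·S=-124.7287
Check: Δ(0,0)·S0 + B(0,0) = 55.7611 = V0.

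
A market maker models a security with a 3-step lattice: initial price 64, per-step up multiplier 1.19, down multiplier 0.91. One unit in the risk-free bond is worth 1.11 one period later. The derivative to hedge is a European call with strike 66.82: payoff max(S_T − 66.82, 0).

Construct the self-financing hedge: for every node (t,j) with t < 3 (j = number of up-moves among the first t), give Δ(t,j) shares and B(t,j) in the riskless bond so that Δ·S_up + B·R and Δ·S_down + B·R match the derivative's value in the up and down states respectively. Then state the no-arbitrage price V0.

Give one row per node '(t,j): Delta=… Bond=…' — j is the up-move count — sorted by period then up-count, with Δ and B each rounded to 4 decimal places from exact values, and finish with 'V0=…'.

Since d<R<u, set p* = (R−d)/(u−d) = 0.7143; price each node as the discounted p*-expectation of its children.
Payoff layer (t=3): V(3,0)=0.0000, V(3,1)=0.0000, V(3,2)=15.6537, V(3,3)=41.0302
Node (2,0) S=52.9984: V=(p*·0.0000+(1−p*)·0.0000)/1.11=0.0000; Δ=(0.0000−0.0000)/(63.0681−48.2285)=0.0000; B=V−Δ·S=0.0000
Node (2,1) S=69.3056: V=(p*·15.6537+(1−p*)·0.0000)/1.11=10.0731; Δ=(15.6537−0.0000)/(82.4737−63.0681)=0.8067; B=V−Δ·S=-45.8328
Node (2,2) S=90.6304: V=(p*·41.0302+(1−p*)·15.6537)/1.11=30.4322; Δ=(41.0302−15.6537)/(107.8502−82.4737)=1.0000; B=V−Δ·S=-60.1982
Node (1,0) S=58.2400: V=(p*·10.0731+(1−p*)·0.0000)/1.11=6.4821; Δ=(10.0731−0.0000)/(69.3056−52.9984)=0.6177; B=V−Δ·S=-29.4934
Node (1,1) S=76.1600: V=(p*·30.4322+(1−p*)·10.0731)/1.11=22.1760; Δ=(30.4322−10.0731)/(90.6304−69.3056)=0.9547; B=V−Δ·S=-50.5350
Node (0,0) S=64.0000: V=(p*·22.1760+(1−p*)·6.4821)/1.11=15.9387; Δ=(22.1760−6.4821)/(76.1600−58.2400)=0.8758; B=V−Δ·S=-40.1109
The time-0 hedge costs 15.9387, which is the no-arbitrage price.

(0,0): Delta=0.8758 Bond=-40.1109
(1,0): Delta=0.6177 Bond=-29.4934
(1,1): Delta=0.9547 Bond=-50.5350
(2,0): Delta=0.0000 Bond=0.0000
(2,1): Delta=0.8067 Bond=-45.8328
(2,2): Delta=1.0000 Bond=-60.1982
V0=15.9387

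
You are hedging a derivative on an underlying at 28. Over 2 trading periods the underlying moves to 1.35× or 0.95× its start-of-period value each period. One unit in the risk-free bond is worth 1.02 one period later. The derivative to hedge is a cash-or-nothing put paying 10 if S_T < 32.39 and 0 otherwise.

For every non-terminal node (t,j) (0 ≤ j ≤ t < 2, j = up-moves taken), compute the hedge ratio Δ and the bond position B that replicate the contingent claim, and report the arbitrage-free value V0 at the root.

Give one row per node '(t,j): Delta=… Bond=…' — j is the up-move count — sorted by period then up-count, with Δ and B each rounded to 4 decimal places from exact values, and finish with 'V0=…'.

(0,0): Delta=-0.7222 Bond=26.7625
(1,0): Delta=-0.9398 Bond=33.0882
(1,1): Delta=0.0000 Bond=0.0000
V0=6.5420

Since d<R<u, set p* = (R−d)/(u−d) = 0.1750; price each node as the discounted p*-expectation of its children.
At expiry t=2: V(2,0)=10.0000, V(2,1)=0.0000, V(2,2)=0.0000
  t=1,j=0: stock 26.6000 → up 35.9100 (V=0.0000), down 25.2700 (V=10.0000). Price 8.0882; hedge Δ=-0.9398, bond B=33.0882.
  t=1,j=1: stock 37.8000 → up 51.0300 (V=0.0000), down 35.9100 (V=0.0000). Price 0.0000; hedge Δ=0.0000, bond B=0.0000.
  t=0,j=0: stock 28.0000 → up 37.8000 (V=0.0000), down 26.6000 (V=8.0882). Price 6.5420; hedge Δ=-0.7222, bond B=26.7625.
The time-0 hedge costs 6.5420, which is the no-arbitrage price.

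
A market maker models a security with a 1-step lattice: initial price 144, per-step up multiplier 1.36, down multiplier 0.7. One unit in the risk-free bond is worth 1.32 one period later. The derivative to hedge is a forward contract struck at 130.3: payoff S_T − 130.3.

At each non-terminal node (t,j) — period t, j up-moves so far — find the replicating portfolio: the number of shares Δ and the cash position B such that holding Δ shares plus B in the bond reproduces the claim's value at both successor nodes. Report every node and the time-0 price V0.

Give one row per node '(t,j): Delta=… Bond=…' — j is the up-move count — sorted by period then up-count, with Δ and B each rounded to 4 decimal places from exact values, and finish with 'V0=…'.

Under the risk-neutral measure, an up-move has probability p* = (R−d)/(u−d) = 0.9394 and values discount at R = 1.32.
Terminal payoffs: V(1,0)=-29.5000, V(1,1)=65.5400
  t=0,j=0: stock 144.0000 → up 195.8400 (V=65.5400), down 100.8000 (V=-29.5000). Price 45.2879; hedge Δ=1.0000, bond B=-98.7121.
Root portfolio cost Δ·144+B reproduces V0=45.2879.

(0,0): Delta=1.0000 Bond=-98.7121
V0=45.2879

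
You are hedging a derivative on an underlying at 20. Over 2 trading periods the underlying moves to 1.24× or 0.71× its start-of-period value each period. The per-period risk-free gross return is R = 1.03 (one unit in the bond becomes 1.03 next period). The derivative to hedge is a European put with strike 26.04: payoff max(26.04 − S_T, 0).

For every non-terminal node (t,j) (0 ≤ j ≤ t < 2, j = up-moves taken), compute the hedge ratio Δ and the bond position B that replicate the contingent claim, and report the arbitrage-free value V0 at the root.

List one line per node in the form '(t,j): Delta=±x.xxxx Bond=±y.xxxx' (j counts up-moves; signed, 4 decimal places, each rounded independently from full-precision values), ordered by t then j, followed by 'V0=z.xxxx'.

No-arbitrage ⇒ martingale measure with p* = (R−d)/(u−d) = 0.6038.
At expiry t=2: V(2,0)=15.9580, V(2,1)=8.4320, V(2,2)=0.0000
(1,0): S=14.2000. Δ = (V_up−V_dn)/(S_up−S_dn) = (8.4320−15.9580)/(17.6080−10.0820) = -1.0000. V = [p*·8.4320 + (1−p*)·15.9580]/1.03 = 11.0816. B = V − Δ·S = 25.2816.
(1,1): S=24.8000. Δ = (V_up−V_dn)/(S_up−S_dn) = (0.0000−8.4320)/(30.7520−17.6080) = -0.6415. V = [p*·0.0000 + (1−p*)·8.4320]/1.03 = 3.2437. B = V − Δ·S = 19.1531.
(0,0): S=20.0000. Δ = (V_up−V_dn)/(S_up−S_dn) = (3.2437−11.0816)/(24.8000−14.2000) = -0.7394. V = [p*·3.2437 + (1−p*)·11.0816]/1.03 = 6.1643. B = V − Δ·S = 20.9528.
Each (Δ,B) replicates both successor values, so the strategy is self-financing and V0 is arbitrage-free.

(0,0): Delta=-0.7394 Bond=20.9528
(1,0): Delta=-1.0000 Bond=25.2816
(1,1): Delta=-0.6415 Bond=19.1531
V0=6.1643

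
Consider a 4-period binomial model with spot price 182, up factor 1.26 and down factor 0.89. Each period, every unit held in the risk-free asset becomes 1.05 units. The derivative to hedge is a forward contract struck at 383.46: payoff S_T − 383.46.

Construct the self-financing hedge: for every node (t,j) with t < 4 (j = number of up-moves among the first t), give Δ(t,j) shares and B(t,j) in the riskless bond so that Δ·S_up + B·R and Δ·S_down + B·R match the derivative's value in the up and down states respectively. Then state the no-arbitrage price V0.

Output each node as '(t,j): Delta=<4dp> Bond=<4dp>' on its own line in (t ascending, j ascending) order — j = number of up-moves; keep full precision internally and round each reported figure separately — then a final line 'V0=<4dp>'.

Under the risk-neutral measure, an up-move has probability p* = (R−d)/(u−d) = 0.4324 and values discount at R = 1.05.
Terminal values V(4,·): V(4,0)=-269.2691, V(4,1)=-221.7965, V(4,2)=-154.5881, V(4,3)=-59.4391, V(4,4)=75.2662
  t=3,j=0: stock 128.3044 → up 161.6635 (V=-221.7965), down 114.1909 (V=-269.2691). Price -236.8956; hedge Δ=1.0000, bond B=-365.2000.
  t=3,j=1: stock 181.6444 → up 228.8719 (V=-154.5881), down 161.6635 (V=-221.7965). Price -183.5556; hedge Δ=1.0000, bond B=-365.2000.
  t=3,j=2: stock 257.1594 → up 324.0209 (V=-59.4391), down 228.8719 (V=-154.5881). Price -108.0406; hedge Δ=1.0000, bond B=-365.2000.
  t=3,j=3: stock 364.0684 → up 458.7262 (V=75.2662), down 324.0209 (V=-59.4391). Price -1.1316; hedge Δ=1.0000, bond B=-365.2000.
  t=2,j=0: stock 144.1622 → up 181.6444 (V=-183.5556), down 128.3044 (V=-236.8956). Price -203.6473; hedge Δ=1.0000, bond B=-347.8095.
  t=2,j=1: stock 204.0948 → up 257.1594 (V=-108.0406), down 181.6444 (V=-183.5556). Price -143.7147; hedge Δ=1.0000, bond B=-347.8095.
  t=2,j=2: stock 288.9432 → up 364.0684 (V=-1.1316), down 257.1594 (V=-108.0406). Price -58.8663; hedge Δ=1.0000, bond B=-347.8095.
  t=1,j=0: stock 161.9800 → up 204.0948 (V=-143.7147), down 144.1622 (V=-203.6473). Price -169.2672; hedge Δ=1.0000, bond B=-331.2472.
  t=1,j=1: stock 229.3200 → up 288.9432 (V=-58.8663), down 204.0948 (V=-143.7147). Price -101.9272; hedge Δ=1.0000, bond B=-331.2472.
  t=0,j=0: stock 182.0000 → up 229.3200 (V=-101.9272), down 161.9800 (V=-169.2672). Price -133.4735; hedge Δ=1.0000, bond B=-315.4735.
The time-0 hedge costs -133.4735, which is the no-arbitrage price.

(0,0): Delta=1.0000 Bond=-315.4735
(1,0): Delta=1.0000 Bond=-331.2472
(1,1): Delta=1.0000 Bond=-331.2472
(2,0): Delta=1.0000 Bond=-347.8095
(2,1): Delta=1.0000 Bond=-347.8095
(2,2): Delta=1.0000 Bond=-347.8095
(3,0): Delta=1.0000 Bond=-365.2000
(3,1): Delta=1.0000 Bond=-365.2000
(3,2): Delta=1.0000 Bond=-365.2000
(3,3): Delta=1.0000 Bond=-365.2000
V0=-133.4735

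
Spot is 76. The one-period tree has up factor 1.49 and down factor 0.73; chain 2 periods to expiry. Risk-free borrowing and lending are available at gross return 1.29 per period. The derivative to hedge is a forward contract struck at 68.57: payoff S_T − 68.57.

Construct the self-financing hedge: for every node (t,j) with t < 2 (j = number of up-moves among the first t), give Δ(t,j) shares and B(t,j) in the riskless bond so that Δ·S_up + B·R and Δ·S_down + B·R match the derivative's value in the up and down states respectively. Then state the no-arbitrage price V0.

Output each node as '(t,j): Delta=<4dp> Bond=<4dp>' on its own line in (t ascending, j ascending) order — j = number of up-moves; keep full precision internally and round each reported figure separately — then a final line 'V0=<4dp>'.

(0,0): Delta=1.0000 Bond=-41.2055
(1,0): Delta=1.0000 Bond=-53.1550
(1,1): Delta=1.0000 Bond=-53.1550
V0=34.7945

No-arbitrage ⇒ martingale measure with p* = (R−d)/(u−d) = 0.7368.
At expiry t=2: V(2,0)=-28.0696, V(2,1)=14.0952, V(2,2)=100.1576
(1,0): S=55.4800. Δ = (V_up−V_dn)/(S_up−S_dn) = (14.0952−-28.0696)/(82.6652−40.5004) = 1.0000. V = [p*·14.0952 + (1−p*)·-28.0696]/1.29 = 2.3250. B = V − Δ·S = -53.1550.
(1,1): S=113.2400. Δ = (V_up−V_dn)/(S_up−S_dn) = (100.1576−14.0952)/(168.7276−82.6652) = 1.0000. V = [p*·100.1576 + (1−p*)·14.0952]/1.29 = 60.0850. B = V − Δ·S = -53.1550.
(0,0): S=76.0000. Δ = (V_up−V_dn)/(S_up−S_dn) = (60.0850−2.3250)/(113.2400−55.4800) = 1.0000. V = [p*·60.0850 + (1−p*)·2.3250]/1.29 = 34.7945. B = V − Δ·S = -41.2055.
Root portfolio cost Δ·76+B reproduces V0=34.7945.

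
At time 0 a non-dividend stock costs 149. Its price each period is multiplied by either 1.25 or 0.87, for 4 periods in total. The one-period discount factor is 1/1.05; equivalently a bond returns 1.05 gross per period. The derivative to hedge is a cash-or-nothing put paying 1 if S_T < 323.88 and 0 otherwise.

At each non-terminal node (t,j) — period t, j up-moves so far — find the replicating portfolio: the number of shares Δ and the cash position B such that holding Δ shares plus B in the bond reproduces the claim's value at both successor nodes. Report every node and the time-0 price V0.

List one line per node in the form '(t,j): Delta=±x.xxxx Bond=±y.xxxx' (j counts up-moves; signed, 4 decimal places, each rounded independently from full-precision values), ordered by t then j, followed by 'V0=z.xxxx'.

No-arbitrage ⇒ martingale measure with p* = (R−d)/(u−d) = 0.4737.
Terminal payoffs: V(4,0)=1.0000, V(4,1)=1.0000, V(4,2)=1.0000, V(4,3)=1.0000, V(4,4)=0.0000
  t=3,j=0: stock 98.1169 → up 122.6462 (V=1.0000), down 85.3617 (V=1.0000). Price 0.9524; hedge Δ=0.0000, bond B=0.9524.
  t=3,j=1: stock 140.9726 → up 176.2158 (V=1.0000), down 122.6462 (V=1.0000). Price 0.9524; hedge Δ=0.0000, bond B=0.9524.
  t=3,j=2: stock 202.5469 → up 253.1836 (V=1.0000), down 176.2158 (V=1.0000). Price 0.9524; hedge Δ=0.0000, bond B=0.9524.
  t=3,j=3: stock 291.0156 → up 363.7695 (V=0.0000), down 253.1836 (V=1.0000). Price 0.5013; hedge Δ=-0.0090, bond B=3.1328.
  t=2,j=0: stock 112.7781 → up 140.9726 (V=0.9524), down 98.1169 (V=0.9524). Price 0.9070; hedge Δ=0.0000, bond B=0.9070.
  t=2,j=1: stock 162.0375 → up 202.5469 (V=0.9524), down 140.9726 (V=0.9524). Price 0.9070; hedge Δ=0.0000, bond B=0.9070.
  t=2,j=2: stock 232.8125 → up 291.0156 (V=0.5013), down 202.5469 (V=0.9524). Price 0.7035; hedge Δ=-0.0051, bond B=1.8907.
  t=1,j=0: stock 129.6300 → up 162.0375 (V=0.9070), down 112.7781 (V=0.9070). Price 0.8638; hedge Δ=0.0000, bond B=0.8638.
  t=1,j=1: stock 186.2500 → up 232.8125 (V=0.7035), down 162.0375 (V=0.9070). Price 0.7720; hedge Δ=-0.0029, bond B=1.3076.
  t=0,j=0: stock 149.0000 → up 186.2500 (V=0.7720), down 129.6300 (V=0.8638). Price 0.7813; hedge Δ=-0.0016, bond B=1.0229.
Root portfolio cost Δ·149+B reproduces V0=0.7813.

(0,0): Delta=-0.0016 Bond=1.0229
(1,0): Delta=0.0000 Bond=0.8638
(1,1): Delta=-0.0029 Bond=1.3076
(2,0): Delta=0.0000 Bond=0.9070
(2,1): Delta=0.0000 Bond=0.9070
(2,2): Delta=-0.0051 Bond=1.8907
(3,0): Delta=0.0000 Bond=0.9524
(3,1): Delta=0.0000 Bond=0.9524
(3,2): Delta=0.0000 Bond=0.9524
(3,3): Delta=-0.0090 Bond=3.1328
V0=0.7813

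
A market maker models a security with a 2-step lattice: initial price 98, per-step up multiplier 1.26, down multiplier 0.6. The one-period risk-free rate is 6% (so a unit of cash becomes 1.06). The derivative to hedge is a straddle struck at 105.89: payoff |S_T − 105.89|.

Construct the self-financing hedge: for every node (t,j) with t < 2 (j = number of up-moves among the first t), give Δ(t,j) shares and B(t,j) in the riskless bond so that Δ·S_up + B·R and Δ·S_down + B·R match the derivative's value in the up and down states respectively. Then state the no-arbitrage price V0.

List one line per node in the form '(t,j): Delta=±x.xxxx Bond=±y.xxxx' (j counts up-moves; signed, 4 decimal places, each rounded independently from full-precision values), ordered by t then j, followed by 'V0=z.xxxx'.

(0,0): Delta=0.0104 Bond=38.1950
(1,0): Delta=-1.0000 Bond=99.8962
(1,1): Delta=0.2196 Bond=14.6564
V0=39.2109

Since d<R<u, set p* = (R−d)/(u−d) = 0.6970; price each node as the discounted p*-expectation of its children.
Payoff layer (t=2): V(2,0)=70.6100, V(2,1)=31.8020, V(2,2)=49.6948
(1,0): S=58.8000. Δ = (V_up−V_dn)/(S_up−S_dn) = (31.8020−70.6100)/(74.0880−35.2800) = -1.0000. V = [p*·31.8020 + (1−p*)·70.6100]/1.06 = 41.0962. B = V − Δ·S = 99.8962.
(1,1): S=123.4800. Δ = (V_up−V_dn)/(S_up−S_dn) = (49.6948−31.8020)/(155.5848−74.0880) = 0.2196. V = [p*·49.6948 + (1−p*)·31.8020]/1.06 = 41.7667. B = V − Δ·S = 14.6564.
(0,0): S=98.0000. Δ = (V_up−V_dn)/(S_up−S_dn) = (41.7667−41.0962)/(123.4800−58.8000) = 0.0104. V = [p*·41.7667 + (1−p*)·41.0962]/1.06 = 39.2109. B = V − Δ·S = 38.1950.
Each (Δ,B) replicates both successor values, so the strategy is self-financing and V0 is arbitrage-free.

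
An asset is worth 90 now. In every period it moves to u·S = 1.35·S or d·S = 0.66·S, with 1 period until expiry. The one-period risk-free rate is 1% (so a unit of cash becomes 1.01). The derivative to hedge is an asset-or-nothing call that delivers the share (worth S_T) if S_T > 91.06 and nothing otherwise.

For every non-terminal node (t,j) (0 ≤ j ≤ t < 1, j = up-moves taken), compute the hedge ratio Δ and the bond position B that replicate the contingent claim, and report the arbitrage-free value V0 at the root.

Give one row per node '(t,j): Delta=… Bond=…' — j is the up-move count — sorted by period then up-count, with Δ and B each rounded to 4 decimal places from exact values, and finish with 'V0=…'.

No-arbitrage ⇒ martingale measure with p* = (R−d)/(u−d) = 0.5072.
Payoff layer (t=1): V(1,0)=0.0000, V(1,1)=121.5000
(0,0): S=90.0000. Δ = (V_up−V_dn)/(S_up−S_dn) = (121.5000−0.0000)/(121.5000−59.4000) = 1.9565. V = [p*·121.5000 + (1−p*)·0.0000]/1.01 = 61.0202. B = V − Δ·S = -115.0667.
Check: Δ(0,0)·S0 + B(0,0) = 61.0202 = V0.

(0,0): Delta=1.9565 Bond=-115.0667
V0=61.0202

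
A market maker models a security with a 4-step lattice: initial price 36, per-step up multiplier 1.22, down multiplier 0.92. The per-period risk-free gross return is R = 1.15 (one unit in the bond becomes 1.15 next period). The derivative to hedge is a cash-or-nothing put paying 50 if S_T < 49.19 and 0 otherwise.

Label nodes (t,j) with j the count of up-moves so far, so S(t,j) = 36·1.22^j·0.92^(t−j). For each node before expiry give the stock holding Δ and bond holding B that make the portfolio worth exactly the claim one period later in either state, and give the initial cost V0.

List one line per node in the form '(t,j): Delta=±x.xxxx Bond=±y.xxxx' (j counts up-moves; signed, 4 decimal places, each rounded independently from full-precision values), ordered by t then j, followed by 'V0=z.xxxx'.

The replicating-portfolio and risk-neutral prices coincide; use p* = (1.15−0.92)/(1.22−0.92) = 0.7667 for the latter.
At expiry t=4: V(4,0)=50.0000, V(4,1)=50.0000, V(4,2)=50.0000, V(4,3)=0.0000, V(4,4)=0.0000
  t=3,j=0: stock 28.0328 → up 34.2000 (V=50.0000), down 25.7901 (V=50.0000). Price 43.4783; hedge Δ=0.0000, bond B=43.4783.
  t=3,j=1: stock 37.1739 → up 45.3521 (V=50.0000), down 34.2000 (V=50.0000). Price 43.4783; hedge Δ=0.0000, bond B=43.4783.
  t=3,j=2: stock 49.2958 → up 60.1409 (V=0.0000), down 45.3521 (V=50.0000). Price 10.1449; hedge Δ=-3.3810, bond B=176.8116.
  t=3,j=3: stock 65.3705 → up 79.7520 (V=0.0000), down 60.1409 (V=0.0000). Price 0.0000; hedge Δ=0.0000, bond B=0.0000.
  t=2,j=0: stock 30.4704 → up 37.1739 (V=43.4783), down 28.0328 (V=43.4783). Price 37.8072; hedge Δ=0.0000, bond B=37.8072.
  t=2,j=1: stock 40.4064 → up 49.2958 (V=10.1449), down 37.1739 (V=43.4783). Price 15.5850; hedge Δ=-2.7498, bond B=126.6961.
  t=2,j=2: stock 53.5824 → up 65.3705 (V=0.0000), down 49.2958 (V=10.1449). Price 2.0584; hedge Δ=-0.6311, bond B=35.8748.
  t=1,j=0: stock 33.1200 → up 40.4064 (V=15.5850), down 30.4704 (V=37.8072). Price 18.0610; hedge Δ=-2.2365, bond B=92.1351.
  t=1,j=1: stock 43.9200 → up 53.5824 (V=2.0584), down 40.4064 (V=15.5850). Price 4.5344; hedge Δ=-1.0266, bond B=49.6230.
  t=0,j=0: stock 36.0000 → up 43.9200 (V=4.5344), down 33.1200 (V=18.0610). Price 6.6875; hedge Δ=-1.2525, bond B=51.7761.
Self-financing check: at every node Δ·S+B equals the discounted successor values.

(0,0): Delta=-1.2525 Bond=51.7761
(1,0): Delta=-2.2365 Bond=92.1351
(1,1): Delta=-1.0266 Bond=49.6230
(2,0): Delta=0.0000 Bond=37.8072
(2,1): Delta=-2.7498 Bond=126.6961
(2,2): Delta=-0.6311 Bond=35.8748
(3,0): Delta=0.0000 Bond=43.4783
(3,1): Delta=0.0000 Bond=43.4783
(3,2): Delta=-3.3810 Bond=176.8116
(3,3): Delta=0.0000 Bond=0.0000
V0=6.6875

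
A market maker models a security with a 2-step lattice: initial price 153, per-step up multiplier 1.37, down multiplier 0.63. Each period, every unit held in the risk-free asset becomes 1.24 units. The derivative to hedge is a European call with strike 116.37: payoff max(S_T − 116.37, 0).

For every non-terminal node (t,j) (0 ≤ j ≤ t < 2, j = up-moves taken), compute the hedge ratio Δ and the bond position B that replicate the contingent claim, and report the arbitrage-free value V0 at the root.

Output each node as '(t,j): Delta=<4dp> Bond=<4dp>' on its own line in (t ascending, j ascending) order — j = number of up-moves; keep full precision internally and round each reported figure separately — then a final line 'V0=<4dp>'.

(0,0): Delta=0.9304 Bond=-63.9128
(1,0): Delta=0.2199 Bond=-10.7684
(1,1): Delta=1.0000 Bond=-93.8468
V0=78.4340

Under the risk-neutral measure, an up-move has probability p* = (R−d)/(u−d) = 0.8243 and values discount at R = 1.24.
Terminal payoffs: V(2,0)=0.0000, V(2,1)=15.6843, V(2,2)=170.7957
Node (1,0) S=96.3900: V=(p*·15.6843+(1−p*)·0.0000)/1.24=10.4266; Δ=(15.6843−0.0000)/(132.0543−60.7257)=0.2199; B=V−Δ·S=-10.7684
Node (1,1) S=209.6100: V=(p*·170.7957+(1−p*)·15.6843)/1.24=115.7632; Δ=(170.7957−15.6843)/(287.1657−132.0543)=1.0000; B=V−Δ·S=-93.8468
Node (0,0) S=153.0000: V=(p*·115.7632+(1−p*)·10.4266)/1.24=78.4340; Δ=(115.7632−10.4266)/(209.6100−96.3900)=0.9304; B=V−Δ·S=-63.9128
The time-0 hedge costs 78.4340, which is the no-arbitrage price.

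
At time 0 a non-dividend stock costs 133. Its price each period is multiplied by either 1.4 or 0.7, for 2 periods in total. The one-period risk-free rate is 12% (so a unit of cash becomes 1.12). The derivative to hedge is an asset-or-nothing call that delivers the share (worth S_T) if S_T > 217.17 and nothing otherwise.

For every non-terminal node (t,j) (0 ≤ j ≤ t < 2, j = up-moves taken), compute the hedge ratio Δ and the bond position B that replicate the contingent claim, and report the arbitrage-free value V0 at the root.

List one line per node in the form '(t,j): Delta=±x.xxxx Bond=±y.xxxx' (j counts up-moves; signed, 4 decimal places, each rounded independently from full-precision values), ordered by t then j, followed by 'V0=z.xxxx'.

Under the risk-neutral measure, an up-move has probability p* = (R−d)/(u−d) = 0.6000 and values discount at R = 1.12.
Terminal values V(2,·): V(2,0)=0.0000, V(2,1)=0.0000, V(2,2)=260.6800
(1,0): S=93.1000. Δ = (V_up−V_dn)/(S_up−S_dn) = (0.0000−0.0000)/(130.3400−65.1700) = 0.0000. V = [p*·0.0000 + (1−p*)·0.0000]/1.12 = 0.0000. B = V − Δ·S = 0.0000.
(1,1): S=186.2000. Δ = (V_up−V_dn)/(S_up−S_dn) = (260.6800−0.0000)/(260.6800−130.3400) = 2.0000. V = [p*·260.6800 + (1−p*)·0.0000]/1.12 = 139.6500. B = V − Δ·S = -232.7500.
(0,0): S=133.0000. Δ = (V_up−V_dn)/(S_up−S_dn) = (139.6500−0.0000)/(186.2000−93.1000) = 1.5000. V = [p*·139.6500 + (1−p*)·0.0000]/1.12 = 74.8125. B = V − Δ·S = -124.6875.
Each (Δ,B) replicates both successor values, so the strategy is self-financing and V0 is arbitrage-free.

(0,0): Delta=1.5000 Bond=-124.6875
(1,0): Delta=0.0000 Bond=0.0000
(1,1): Delta=2.0000 Bond=-232.7500
V0=74.8125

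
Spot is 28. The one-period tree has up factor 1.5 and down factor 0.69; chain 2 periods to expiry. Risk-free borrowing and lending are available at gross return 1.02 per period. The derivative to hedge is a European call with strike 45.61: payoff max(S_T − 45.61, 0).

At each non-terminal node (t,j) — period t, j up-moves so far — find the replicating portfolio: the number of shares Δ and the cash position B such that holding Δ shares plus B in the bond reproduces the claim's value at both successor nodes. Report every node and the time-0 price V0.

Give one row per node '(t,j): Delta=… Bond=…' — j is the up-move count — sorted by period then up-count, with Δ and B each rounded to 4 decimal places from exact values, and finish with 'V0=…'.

(0,0): Delta=0.3063 Bond=-5.8009
(1,0): Delta=0.0000 Bond=0.0000
(1,1): Delta=0.5112 Bond=-14.5232
V0=2.7743

Risk-neutral probability p* = (R−d)/(u−d) = (1.02−0.69)/(1.5−0.69) = 0.4074.
Terminal values V(2,·): V(2,0)=0.0000, V(2,1)=0.0000, V(2,2)=17.3900
Node (1,0) S=19.3200: V=(p*·0.0000+(1−p*)·0.0000)/1.02=0.0000; Δ=(0.0000−0.0000)/(28.9800−13.3308)=0.0000; B=V−Δ·S=0.0000
Node (1,1) S=42.0000: V=(p*·17.3900+(1−p*)·0.0000)/1.02=6.9459; Δ=(17.3900−0.0000)/(63.0000−28.9800)=0.5112; B=V−Δ·S=-14.5232
Node (0,0) S=28.0000: V=(p*·6.9459+(1−p*)·0.0000)/1.02=2.7743; Δ=(6.9459−0.0000)/(42.0000−19.3200)=0.3063; B=V−Δ·S=-5.8009
Self-financing check: at every node Δ·S+B equals the discounted successor values.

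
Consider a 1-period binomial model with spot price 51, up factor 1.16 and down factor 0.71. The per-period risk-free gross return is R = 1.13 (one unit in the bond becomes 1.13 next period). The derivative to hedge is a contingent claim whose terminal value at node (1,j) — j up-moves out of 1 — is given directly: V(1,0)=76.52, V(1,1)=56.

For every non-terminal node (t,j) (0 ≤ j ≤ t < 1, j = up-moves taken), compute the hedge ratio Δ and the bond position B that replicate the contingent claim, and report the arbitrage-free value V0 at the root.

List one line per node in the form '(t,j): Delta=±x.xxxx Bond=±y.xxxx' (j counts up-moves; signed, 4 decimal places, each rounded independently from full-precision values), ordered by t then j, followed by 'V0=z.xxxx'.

(0,0): Delta=-0.8941 Bond=96.3681
V0=50.7681

Since d<R<u, set p* = (R−d)/(u−d) = 0.9333; price each node as the discounted p*-expectation of its children.
Terminal payoffs: V(1,0)=76.5200, V(1,1)=56.0000
(0,0): S=51.0000. Δ = (V_up−V_dn)/(S_up−S_dn) = (56.0000−76.5200)/(59.1600−36.2100) = -0.8941. V = [p*·56.0000 + (1−p*)·76.5200]/1.13 = 50.7681. B = V − Δ·S = 96.3681.
Self-financing check: at every node Δ·S+B equals the discounted successor values.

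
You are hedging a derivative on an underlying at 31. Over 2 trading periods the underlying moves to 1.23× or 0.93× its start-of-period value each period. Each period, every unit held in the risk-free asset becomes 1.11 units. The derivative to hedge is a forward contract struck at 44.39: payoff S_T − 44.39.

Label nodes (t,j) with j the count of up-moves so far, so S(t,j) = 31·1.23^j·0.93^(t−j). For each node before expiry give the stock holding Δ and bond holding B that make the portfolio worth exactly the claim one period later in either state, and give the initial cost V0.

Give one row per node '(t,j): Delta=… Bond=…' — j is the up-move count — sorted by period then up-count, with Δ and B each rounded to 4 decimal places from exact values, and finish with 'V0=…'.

No-arbitrage ⇒ martingale measure with p* = (R−d)/(u−d) = 0.6000.
Payoff layer (t=2): V(2,0)=-17.5781, V(2,1)=-8.9291, V(2,2)=2.5099
(1,0): S=28.8300. Δ = (V_up−V_dn)/(S_up−S_dn) = (-8.9291−-17.5781)/(35.4609−26.8119) = 1.0000. V = [p*·-8.9291 + (1−p*)·-17.5781]/1.11 = -11.1610. B = V − Δ·S = -39.9910.
(1,1): S=38.1300. Δ = (V_up−V_dn)/(S_up−S_dn) = (2.5099−-8.9291)/(46.8999−35.4609) = 1.0000. V = [p*·2.5099 + (1−p*)·-8.9291]/1.11 = -1.8610. B = V − Δ·S = -39.9910.
(0,0): S=31.0000. Δ = (V_up−V_dn)/(S_up−S_dn) = (-1.8610−-11.1610)/(38.1300−28.8300) = 1.0000. V = [p*·-1.8610 + (1−p*)·-11.1610]/1.11 = -5.0279. B = V − Δ·S = -36.0279.
Self-financing check: at every node Δ·S+B equals the discounted successor values.

(0,0): Delta=1.0000 Bond=-36.0279
(1,0): Delta=1.0000 Bond=-39.9910
(1,1): Delta=1.0000 Bond=-39.9910
V0=-5.0279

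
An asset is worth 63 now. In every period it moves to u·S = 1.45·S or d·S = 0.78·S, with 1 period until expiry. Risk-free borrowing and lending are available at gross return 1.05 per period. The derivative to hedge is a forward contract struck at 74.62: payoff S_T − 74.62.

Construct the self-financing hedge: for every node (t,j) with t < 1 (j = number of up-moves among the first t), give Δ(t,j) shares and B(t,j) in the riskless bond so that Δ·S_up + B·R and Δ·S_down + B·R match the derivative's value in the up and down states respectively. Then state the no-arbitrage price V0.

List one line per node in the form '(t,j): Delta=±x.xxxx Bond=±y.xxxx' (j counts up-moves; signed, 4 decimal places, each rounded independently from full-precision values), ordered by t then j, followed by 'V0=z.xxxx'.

Since d<R<u, set p* = (R−d)/(u−d) = 0.4030; price each node as the discounted p*-expectation of its children.
Payoff layer (t=1): V(1,0)=-25.4800, V(1,1)=16.7300
(0,0): S=63.0000. Δ = (V_up−V_dn)/(S_up−S_dn) = (16.7300−-25.4800)/(91.3500−49.1400) = 1.0000. V = [p*·16.7300 + (1−p*)·-25.4800]/1.05 = -8.0667. B = V − Δ·S = -71.0667.
Self-financing check: at every node Δ·S+B equals the discounted successor values.

(0,0): Delta=1.0000 Bond=-71.0667
V0=-8.0667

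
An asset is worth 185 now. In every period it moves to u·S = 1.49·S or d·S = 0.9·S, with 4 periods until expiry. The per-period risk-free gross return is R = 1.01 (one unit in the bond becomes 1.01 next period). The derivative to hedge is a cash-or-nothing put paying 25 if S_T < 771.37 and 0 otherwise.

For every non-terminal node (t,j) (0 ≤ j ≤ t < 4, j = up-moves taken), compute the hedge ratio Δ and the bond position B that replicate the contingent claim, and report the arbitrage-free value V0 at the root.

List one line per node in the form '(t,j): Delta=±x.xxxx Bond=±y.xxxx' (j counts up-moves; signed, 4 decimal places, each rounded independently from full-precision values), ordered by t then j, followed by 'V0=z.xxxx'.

(0,0): Delta=-0.0014 Bond=24.2620
(1,0): Delta=0.0000 Bond=24.2648
(1,1): Delta=-0.0052 Bond=25.5514
(2,0): Delta=0.0000 Bond=24.5074
(2,1): Delta=0.0000 Bond=24.5074
(2,2): Delta=-0.0190 Bond=31.4773
(3,0): Delta=0.0000 Bond=24.7525
(3,1): Delta=0.0000 Bond=24.7525
(3,2): Delta=0.0000 Bond=24.7525
(3,3): Delta=-0.0692 Bond=62.5105
V0=23.9955

No-arbitrage ⇒ martingale measure with p* = (R−d)/(u−d) = 0.1864.
At expiry t=4: V(4,0)=25.0000, V(4,1)=25.0000, V(4,2)=25.0000, V(4,3)=25.0000, V(4,4)=0.0000
  t=3,j=0: stock 134.8650 → up 200.9489 (V=25.0000), down 121.3785 (V=25.0000). Price 24.7525; hedge Δ=0.0000, bond B=24.7525.
  t=3,j=1: stock 223.2765 → up 332.6820 (V=25.0000), down 200.9488 (V=25.0000). Price 24.7525; hedge Δ=0.0000, bond B=24.7525.
  t=3,j=2: stock 369.6467 → up 550.7735 (V=25.0000), down 332.6820 (V=25.0000). Price 24.7525; hedge Δ=0.0000, bond B=24.7525.
  t=3,j=3: stock 611.9706 → up 911.8361 (V=0.0000), down 550.7735 (V=25.0000). Price 20.1376; hedge Δ=-0.0692, bond B=62.5105.
  t=2,j=0: stock 149.8500 → up 223.2765 (V=24.7525), down 134.8650 (V=24.7525). Price 24.5074; hedge Δ=0.0000, bond B=24.5074.
  t=2,j=1: stock 248.0850 → up 369.6466 (V=24.7525), down 223.2765 (V=24.7525). Price 24.5074; hedge Δ=0.0000, bond B=24.5074.
  t=2,j=2: stock 410.7185 → up 611.9706 (V=20.1376), down 369.6467 (V=24.7525). Price 23.6555; hedge Δ=-0.0190, bond B=31.4773.
  t=1,j=0: stock 166.5000 → up 248.0850 (V=24.5074), down 149.8500 (V=24.5074). Price 24.2648; hedge Δ=0.0000, bond B=24.2648.
  t=1,j=1: stock 275.6500 → up 410.7185 (V=23.6555), down 248.0850 (V=24.5074). Price 24.1075; hedge Δ=-0.0052, bond B=25.5514.
  t=0,j=0: stock 185.0000 → up 275.6500 (V=24.1075), down 166.5000 (V=24.2648). Price 23.9955; hedge Δ=-0.0014, bond B=24.2620.
Check: Δ(0,0)·S0 + B(0,0) = 23.9955 = V0.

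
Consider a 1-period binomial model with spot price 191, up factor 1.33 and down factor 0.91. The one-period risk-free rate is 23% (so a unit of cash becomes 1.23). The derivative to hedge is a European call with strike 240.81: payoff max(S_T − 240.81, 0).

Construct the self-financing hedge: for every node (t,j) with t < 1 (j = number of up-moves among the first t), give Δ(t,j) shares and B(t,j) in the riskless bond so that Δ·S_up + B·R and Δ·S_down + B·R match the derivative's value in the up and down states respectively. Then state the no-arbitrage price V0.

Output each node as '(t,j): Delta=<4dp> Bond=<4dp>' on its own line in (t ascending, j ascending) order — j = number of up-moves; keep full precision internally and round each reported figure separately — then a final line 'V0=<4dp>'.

Risk-neutral probability p* = (R−d)/(u−d) = (1.23−0.91)/(1.33−0.91) = 0.7619.
At expiry t=1: V(1,0)=0.0000, V(1,1)=13.2200
  t=0,j=0: stock 191.0000 → up 254.0300 (V=13.2200), down 173.8100 (V=0.0000). Price 8.1889; hedge Δ=0.1648, bond B=-23.2873.
Each (Δ,B) replicates both successor values, so the strategy is self-financing and V0 is arbitrage-free.

(0,0): Delta=0.1648 Bond=-23.2873
V0=8.1889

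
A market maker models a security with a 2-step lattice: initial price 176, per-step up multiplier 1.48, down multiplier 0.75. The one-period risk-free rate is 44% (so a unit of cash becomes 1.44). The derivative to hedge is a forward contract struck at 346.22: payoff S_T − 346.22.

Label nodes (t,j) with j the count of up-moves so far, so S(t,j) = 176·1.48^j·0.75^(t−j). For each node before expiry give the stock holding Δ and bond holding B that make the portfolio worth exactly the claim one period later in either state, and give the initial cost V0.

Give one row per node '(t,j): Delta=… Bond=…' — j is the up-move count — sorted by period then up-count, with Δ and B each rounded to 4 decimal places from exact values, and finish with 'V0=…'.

The replicating-portfolio and risk-neutral prices coincide; use p* = (1.44−0.75)/(1.48−0.75) = 0.9452 for the latter.
Payoff layer (t=2): V(2,0)=-247.2200, V(2,1)=-150.8600, V(2,2)=39.2904
  t=1,j=0: stock 132.0000 → up 195.3600 (V=-150.8600), down 99.0000 (V=-247.2200). Price -108.4306; hedge Δ=1.0000, bond B=-240.4306.
  t=1,j=1: stock 260.4800 → up 385.5104 (V=39.2904), down 195.3600 (V=-150.8600). Price 20.0494; hedge Δ=1.0000, bond B=-240.4306.
  t=0,j=0: stock 176.0000 → up 260.4800 (V=20.0494), down 132.0000 (V=-108.4306). Price 9.0343; hedge Δ=1.0000, bond B=-166.9657.
Each (Δ,B) replicates both successor values, so the strategy is self-financing and V0 is arbitrage-free.

(0,0): Delta=1.0000 Bond=-166.9657
(1,0): Delta=1.0000 Bond=-240.4306
(1,1): Delta=1.0000 Bond=-240.4306
V0=9.0343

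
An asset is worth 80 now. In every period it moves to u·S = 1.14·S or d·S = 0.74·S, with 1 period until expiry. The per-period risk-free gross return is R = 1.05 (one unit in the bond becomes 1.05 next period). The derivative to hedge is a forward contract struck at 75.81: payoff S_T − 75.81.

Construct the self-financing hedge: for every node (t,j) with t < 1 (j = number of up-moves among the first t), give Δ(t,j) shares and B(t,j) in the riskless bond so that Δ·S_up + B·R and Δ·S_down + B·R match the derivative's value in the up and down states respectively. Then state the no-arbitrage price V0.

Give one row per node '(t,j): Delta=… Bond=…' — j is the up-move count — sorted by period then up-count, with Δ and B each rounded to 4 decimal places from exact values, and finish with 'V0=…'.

(0,0): Delta=1.0000 Bond=-72.2000
V0=7.8000

Under the risk-neutral measure, an up-move has probability p* = (R−d)/(u−d) = 0.7750 and values discount at R = 1.05.
Terminal payoffs: V(1,0)=-16.6100, V(1,1)=15.3900
Node (0,0) S=80.0000: V=(p*·15.3900+(1−p*)·-16.6100)/1.05=7.8000; Δ=(15.3900−-16.6100)/(91.2000−59.2000)=1.0000; B=V−Δ·S=-72.2000
Root portfolio cost Δ·80+B reproduces V0=7.8000.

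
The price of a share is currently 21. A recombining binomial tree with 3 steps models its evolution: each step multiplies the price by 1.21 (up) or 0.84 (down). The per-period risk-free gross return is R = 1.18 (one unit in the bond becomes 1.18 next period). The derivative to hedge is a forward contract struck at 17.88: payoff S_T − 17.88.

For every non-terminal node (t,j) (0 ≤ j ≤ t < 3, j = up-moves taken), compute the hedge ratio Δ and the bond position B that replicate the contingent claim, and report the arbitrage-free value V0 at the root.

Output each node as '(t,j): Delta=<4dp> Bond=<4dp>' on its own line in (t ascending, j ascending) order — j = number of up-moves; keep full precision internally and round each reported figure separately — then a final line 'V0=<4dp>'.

Risk-neutral probability p* = (R−d)/(u−d) = (1.18−0.84)/(1.21−0.84) = 0.9189.
Terminal payoffs: V(3,0)=-5.4332, V(3,1)=0.0493, V(3,2)=7.9467, V(3,3)=19.3228
  t=2,j=0: stock 14.8176 → up 17.9293 (V=0.0493), down 12.4468 (V=-5.4332). Price -0.3349; hedge Δ=1.0000, bond B=-15.1525.
  t=2,j=1: stock 21.3444 → up 25.8267 (V=7.9467), down 17.9293 (V=0.0493). Price 6.1919; hedge Δ=1.0000, bond B=-15.1525.
  t=2,j=2: stock 30.7461 → up 37.2028 (V=19.3228), down 25.8267 (V=7.9467). Price 15.5936; hedge Δ=1.0000, bond B=-15.1525.
  t=1,j=0: stock 17.6400 → up 21.3444 (V=6.1919), down 14.8176 (V=-0.3349). Price 4.7989; hedge Δ=1.0000, bond B=-12.8411.
  t=1,j=1: stock 25.4100 → up 30.7461 (V=15.5936), down 21.3444 (V=6.1919). Price 12.5689; hedge Δ=1.0000, bond B=-12.8411.
  t=0,j=0: stock 21.0000 → up 25.4100 (V=12.5689), down 17.6400 (V=4.7989). Price 10.1177; hedge Δ=1.0000, bond B=-10.8823.
Check: Δ(0,0)·S0 + B(0,0) = 10.1177 = V0.

(0,0): Delta=1.0000 Bond=-10.8823
(1,0): Delta=1.0000 Bond=-12.8411
(1,1): Delta=1.0000 Bond=-12.8411
(2,0): Delta=1.0000 Bond=-15.1525
(2,1): Delta=1.0000 Bond=-15.1525
(2,2): Delta=1.0000 Bond=-15.1525
V0=10.1177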